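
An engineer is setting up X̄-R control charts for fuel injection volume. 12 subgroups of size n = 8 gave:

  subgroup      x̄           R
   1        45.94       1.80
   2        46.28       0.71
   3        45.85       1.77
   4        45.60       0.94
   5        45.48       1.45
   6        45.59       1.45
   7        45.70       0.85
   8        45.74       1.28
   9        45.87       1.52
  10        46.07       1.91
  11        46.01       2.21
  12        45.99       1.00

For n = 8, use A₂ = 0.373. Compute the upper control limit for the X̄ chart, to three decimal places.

X̄̄ = (45.94 + 46.28 + 45.85 + 45.60 + 45.48 + 45.59 + 45.70 + 45.74 + 45.87 + 46.07 + 46.01 + 45.99) / 12 = 550.1200 / 12 = 45.8433
R̄ = (1.80 + 0.71 + 1.77 + 0.94 + 1.45 + 1.45 + 0.85 + 1.28 + 1.52 + 1.91 + 2.21 + 1.00) / 12 = 16.8900 / 12 = 1.4075
UCL = X̄̄ + A₂·R̄ = 45.8433 + 0.373 × 1.4075 = 46.3683

46.368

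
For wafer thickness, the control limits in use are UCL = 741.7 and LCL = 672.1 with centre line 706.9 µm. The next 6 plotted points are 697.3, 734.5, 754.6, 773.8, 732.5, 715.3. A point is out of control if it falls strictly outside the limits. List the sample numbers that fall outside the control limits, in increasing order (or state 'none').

Compare each point to [672.1, 741.7]: sample 3 = 754.6 > UCL; sample 4 = 773.8 > UCL.

3, 4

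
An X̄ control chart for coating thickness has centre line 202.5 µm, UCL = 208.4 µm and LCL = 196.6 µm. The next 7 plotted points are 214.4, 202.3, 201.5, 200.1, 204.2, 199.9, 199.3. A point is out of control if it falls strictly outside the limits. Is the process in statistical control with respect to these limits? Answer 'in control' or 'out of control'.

out of control

Compare each point to [196.6, 208.4]: sample 1 = 214.4 > UCL.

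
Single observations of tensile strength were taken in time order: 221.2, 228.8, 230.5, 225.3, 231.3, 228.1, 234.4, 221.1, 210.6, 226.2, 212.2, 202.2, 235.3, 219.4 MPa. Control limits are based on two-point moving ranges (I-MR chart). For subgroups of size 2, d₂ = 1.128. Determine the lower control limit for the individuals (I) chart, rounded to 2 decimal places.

194.20

X̄ = (221.2 + 228.8 + 230.5 + 225.3 + 231.3 + 228.1 + 234.4 + 221.1 + 210.6 + 226.2 + 212.2 + 202.2 + 235.3 + 219.4) / 14 = 223.3286
Moving ranges: 7.6, 1.7, 5.2, 6.0, 3.2, 6.3, 13.3, 10.5, 15.6, 14.0, 10.0, 33.1, 15.9; M̄R̄ = 142.4000 / 13 = 10.9538
LCL = X̄ − 3·M̄R̄/d₂ = 223.3286 − 3 × 10.9538 / 1.128 = 194.1960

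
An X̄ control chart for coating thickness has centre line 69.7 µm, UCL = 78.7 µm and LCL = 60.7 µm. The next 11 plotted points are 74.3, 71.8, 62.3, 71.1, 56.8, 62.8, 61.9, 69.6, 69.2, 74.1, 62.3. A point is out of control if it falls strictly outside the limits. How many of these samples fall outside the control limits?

1

Compare each point to [60.7, 78.7]: sample 5 = 56.8 < LCL.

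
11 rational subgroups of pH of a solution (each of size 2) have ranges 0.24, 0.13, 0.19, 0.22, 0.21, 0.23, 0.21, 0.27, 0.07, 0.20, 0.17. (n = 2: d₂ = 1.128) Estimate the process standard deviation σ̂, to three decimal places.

0.172

R̄ = (0.24 + 0.13 + 0.19 + 0.22 + 0.21 + 0.23 + 0.21 + 0.27 + 0.07 + 0.20 + 0.17) / 11 = 0.1945
σ̂ = R̄ / d₂ = 0.1945 / 1.128 = 0.1725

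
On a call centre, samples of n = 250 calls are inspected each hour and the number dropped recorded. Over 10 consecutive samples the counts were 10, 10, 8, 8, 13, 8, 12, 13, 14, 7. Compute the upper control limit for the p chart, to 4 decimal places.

p̄ = Σdᵢ / (k·n) = 103 / (10 × 250) = 0.04120
UCL = p̄ + 3·√(p̄(1−p̄)/n) = 0.04120 + 3 × √(0.04120×0.95880/250) = 0.04120 + 3 × 0.01257 = 0.07891

0.0789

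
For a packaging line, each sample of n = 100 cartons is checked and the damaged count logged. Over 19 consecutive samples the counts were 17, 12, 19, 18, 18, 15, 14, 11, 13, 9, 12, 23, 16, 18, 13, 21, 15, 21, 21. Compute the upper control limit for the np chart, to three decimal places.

p̄ = Σdᵢ / (k·n) = 306 / (19 × 100) = 0.16105
UCL = np̄ + 3·√(np̄(1−p̄)) = 16.1053 + 3 × √(16.1053×0.83895) = 16.1053 + 3 × 3.6758 = 27.1326

27.133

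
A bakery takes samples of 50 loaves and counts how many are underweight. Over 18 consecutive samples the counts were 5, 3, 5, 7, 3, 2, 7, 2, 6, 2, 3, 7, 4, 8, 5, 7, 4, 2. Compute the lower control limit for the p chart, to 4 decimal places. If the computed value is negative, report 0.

p̄ = Σdᵢ / (k·n) = 82 / (18 × 50) = 0.09111
LCL = p̄ − 3·√(p̄(1−p̄)/n) = 0.09111 − 3 × 0.04070 = -0.03098 → 0 (negative, so LCL = 0)

0.0000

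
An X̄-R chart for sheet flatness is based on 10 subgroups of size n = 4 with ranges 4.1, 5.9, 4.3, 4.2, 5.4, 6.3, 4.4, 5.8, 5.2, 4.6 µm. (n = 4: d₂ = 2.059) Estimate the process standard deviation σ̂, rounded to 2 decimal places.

2.44

R̄ = (4.1 + 5.9 + 4.3 + 4.2 + 5.4 + 6.3 + 4.4 + 5.8 + 5.2 + 4.6) / 10 = 5.0200
σ̂ = R̄ / d₂ = 5.0200 / 2.059 = 2.4381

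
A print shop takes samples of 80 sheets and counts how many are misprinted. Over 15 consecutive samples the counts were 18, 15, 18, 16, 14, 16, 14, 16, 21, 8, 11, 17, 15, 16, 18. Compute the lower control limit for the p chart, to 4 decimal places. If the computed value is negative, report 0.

0.0615

p̄ = Σdᵢ / (k·n) = 233 / (15 × 80) = 0.19417
LCL = p̄ − 3·√(p̄(1−p̄)/n) = 0.19417 − 3 × 0.04422 = 0.06149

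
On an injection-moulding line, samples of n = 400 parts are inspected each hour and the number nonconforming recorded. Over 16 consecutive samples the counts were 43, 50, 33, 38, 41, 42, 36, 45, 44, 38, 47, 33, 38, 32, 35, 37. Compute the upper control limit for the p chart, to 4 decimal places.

0.1435

p̄ = Σdᵢ / (k·n) = 632 / (16 × 400) = 0.09875
UCL = p̄ + 3·√(p̄(1−p̄)/n) = 0.09875 + 3 × √(0.09875×0.90125/400) = 0.09875 + 3 × 0.01492 = 0.14350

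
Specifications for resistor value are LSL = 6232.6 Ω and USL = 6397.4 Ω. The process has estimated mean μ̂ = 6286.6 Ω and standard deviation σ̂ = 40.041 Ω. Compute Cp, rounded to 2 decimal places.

0.69

Cp = (USL − LSL) / (6σ̂) = (6397.4 − 6232.6) / (6 × 40.041) = 164.8000 / 240.2460 = 0.6860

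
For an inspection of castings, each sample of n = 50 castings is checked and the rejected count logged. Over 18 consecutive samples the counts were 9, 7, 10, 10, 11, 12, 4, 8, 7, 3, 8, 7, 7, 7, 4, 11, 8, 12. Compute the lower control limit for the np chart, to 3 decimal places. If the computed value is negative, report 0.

0.257

p̄ = Σdᵢ / (k·n) = 145 / (18 × 50) = 0.16111
LCL = np̄ − 3·√(np̄(1−p̄)) = 8.0556 − 3 × 2.5996 = 0.2569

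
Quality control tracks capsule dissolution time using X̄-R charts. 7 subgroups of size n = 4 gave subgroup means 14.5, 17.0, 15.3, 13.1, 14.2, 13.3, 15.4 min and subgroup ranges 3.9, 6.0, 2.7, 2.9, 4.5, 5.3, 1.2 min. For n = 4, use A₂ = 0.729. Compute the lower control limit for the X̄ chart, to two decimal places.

X̄̄ = (14.5 + 17.0 + 15.3 + 13.1 + 14.2 + 13.3 + 15.4) / 7 = 102.8000 / 7 = 14.6857
R̄ = (3.9 + 6.0 + 2.7 + 2.9 + 4.5 + 5.3 + 1.2) / 7 = 26.5000 / 7 = 3.7857
LCL = X̄̄ − A₂·R̄ = 14.6857 − 0.729 × 3.7857 = 11.9259

11.93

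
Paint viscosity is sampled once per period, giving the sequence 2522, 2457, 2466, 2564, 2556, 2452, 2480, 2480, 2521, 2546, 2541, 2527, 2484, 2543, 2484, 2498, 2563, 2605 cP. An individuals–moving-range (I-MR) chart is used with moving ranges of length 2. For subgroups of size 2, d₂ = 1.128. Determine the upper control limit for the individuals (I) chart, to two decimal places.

X̄ = (2522 + 2457 + 2466 + 2564 + 2556 + 2452 + 2480 + 2480 + 2521 + 2546 + 2541 + 2527 + 2484 + 2543 + 2484 + 2498 + 2563 + 2605) / 18 = 2516.0556
Moving ranges: 65, 9, 98, 8, 104, 28, 0, 41, 25, 5, 14, 43, 59, 59, 14, 65, 42; M̄R̄ = 679.0000 / 17 = 39.9412
UCL = X̄ + 3·M̄R̄/d₂ = 2516.0556 + 3 × 39.9412 / 1.128 = 2622.2821

2622.28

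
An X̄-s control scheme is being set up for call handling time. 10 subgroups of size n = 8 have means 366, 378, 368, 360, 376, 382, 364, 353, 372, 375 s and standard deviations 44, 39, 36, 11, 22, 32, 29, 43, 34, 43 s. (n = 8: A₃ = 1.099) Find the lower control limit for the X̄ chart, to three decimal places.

332.803

X̄̄ = (366 + 378 + 368 + 360 + 376 + 382 + 364 + 353 + 372 + 375) / 10 = 369.4000
s̄ = (44 + 39 + 36 + 11 + 22 + 32 + 29 + 43 + 34 + 43) / 10 = 33.3000
LCL = X̄̄ − A₃·s̄ = 369.4000 − 1.099 × 33.3000 = 332.8033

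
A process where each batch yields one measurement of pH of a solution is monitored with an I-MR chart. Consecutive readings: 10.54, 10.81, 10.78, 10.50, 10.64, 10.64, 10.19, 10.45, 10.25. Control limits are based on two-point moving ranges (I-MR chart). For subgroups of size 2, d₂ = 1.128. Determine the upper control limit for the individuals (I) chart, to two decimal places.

X̄ = (10.54 + 10.81 + 10.78 + 10.50 + 10.64 + 10.64 + 10.19 + 10.45 + 10.25) / 9 = 10.5333
Moving ranges: 0.27, 0.03, 0.28, 0.14, 0.00, 0.45, 0.26, 0.20; M̄R̄ = 1.6300 / 8 = 0.2038
UCL = X̄ + 3·M̄R̄/d₂ = 10.5333 + 3 × 0.2038 / 1.128 = 11.0752

11.08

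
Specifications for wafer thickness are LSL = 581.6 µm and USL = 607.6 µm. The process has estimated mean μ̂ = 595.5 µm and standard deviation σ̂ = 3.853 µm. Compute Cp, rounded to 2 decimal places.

Cp = (USL − LSL) / (6σ̂) = (607.6 − 581.6) / (6 × 3.853) = 26.0000 / 23.1180 = 1.1247

1.12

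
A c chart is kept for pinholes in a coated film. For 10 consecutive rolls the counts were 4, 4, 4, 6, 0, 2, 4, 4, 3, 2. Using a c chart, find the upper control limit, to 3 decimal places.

c̄ = (4 + 4 + 4 + 6 + 0 + 2 + 4 + 4 + 3 + 2) / 10 = 33 / 10 = 3.3000
UCL = c̄ + 3√c̄ = 3.3000 + 3 × √3.3000 = 3.3000 + 3 × 1.8166 = 8.7498

8.750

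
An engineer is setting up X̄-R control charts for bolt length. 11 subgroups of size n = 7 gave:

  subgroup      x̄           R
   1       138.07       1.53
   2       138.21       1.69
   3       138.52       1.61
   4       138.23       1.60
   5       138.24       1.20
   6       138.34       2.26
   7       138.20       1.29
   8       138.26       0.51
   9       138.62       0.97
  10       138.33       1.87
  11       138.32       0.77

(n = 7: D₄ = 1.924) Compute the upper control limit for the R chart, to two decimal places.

2.68

R̄ = (1.53 + 1.69 + 1.61 + 1.60 + 1.20 + 2.26 + 1.29 + 0.51 + 0.97 + 1.87 + 0.77) / 11 = 15.3000 / 11 = 1.3909
UCL_R = D₄·R̄ = 1.924 × 1.3909 = 2.6761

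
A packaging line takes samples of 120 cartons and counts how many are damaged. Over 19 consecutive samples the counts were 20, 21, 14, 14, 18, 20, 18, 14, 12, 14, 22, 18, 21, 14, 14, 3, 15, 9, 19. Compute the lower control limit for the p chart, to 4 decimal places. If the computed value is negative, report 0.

p̄ = Σdᵢ / (k·n) = 300 / (19 × 120) = 0.13158
LCL = p̄ − 3·√(p̄(1−p̄)/n) = 0.13158 − 3 × 0.03086 = 0.03900

0.0390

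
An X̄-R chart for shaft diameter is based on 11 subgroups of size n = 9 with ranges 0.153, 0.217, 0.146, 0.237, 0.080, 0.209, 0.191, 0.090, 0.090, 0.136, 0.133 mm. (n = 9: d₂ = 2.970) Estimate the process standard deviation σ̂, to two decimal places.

0.05

R̄ = (0.153 + 0.217 + 0.146 + 0.237 + 0.080 + 0.209 + 0.191 + 0.090 + 0.090 + 0.136 + 0.133) / 11 = 0.1529
σ̂ = R̄ / d₂ = 0.1529 / 2.970 = 0.0515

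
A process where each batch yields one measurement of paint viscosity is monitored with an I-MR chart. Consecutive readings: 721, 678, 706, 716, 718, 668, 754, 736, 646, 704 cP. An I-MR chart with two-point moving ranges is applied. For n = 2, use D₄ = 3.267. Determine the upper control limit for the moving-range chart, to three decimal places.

139.755

Moving ranges: 43, 28, 10, 2, 50, 86, 18, 90, 58; M̄R̄ = 385.0000 / 9 = 42.7778
UCL_MR = D₄·M̄R̄ = 3.267 × 42.7778 = 139.7550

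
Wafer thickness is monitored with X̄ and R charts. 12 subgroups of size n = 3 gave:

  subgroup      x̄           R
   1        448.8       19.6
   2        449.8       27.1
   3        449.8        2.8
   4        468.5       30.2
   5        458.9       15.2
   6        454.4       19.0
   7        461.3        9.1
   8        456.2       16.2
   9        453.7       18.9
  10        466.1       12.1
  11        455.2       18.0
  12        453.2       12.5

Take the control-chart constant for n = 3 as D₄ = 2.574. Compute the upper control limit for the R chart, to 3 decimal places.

R̄ = (19.6 + 27.1 + 2.8 + 30.2 + 15.2 + 19.0 + 9.1 + 16.2 + 18.9 + 12.1 + 18.0 + 12.5) / 12 = 200.7000 / 12 = 16.7250
UCL_R = D₄·R̄ = 2.574 × 16.7250 = 43.0501

43.050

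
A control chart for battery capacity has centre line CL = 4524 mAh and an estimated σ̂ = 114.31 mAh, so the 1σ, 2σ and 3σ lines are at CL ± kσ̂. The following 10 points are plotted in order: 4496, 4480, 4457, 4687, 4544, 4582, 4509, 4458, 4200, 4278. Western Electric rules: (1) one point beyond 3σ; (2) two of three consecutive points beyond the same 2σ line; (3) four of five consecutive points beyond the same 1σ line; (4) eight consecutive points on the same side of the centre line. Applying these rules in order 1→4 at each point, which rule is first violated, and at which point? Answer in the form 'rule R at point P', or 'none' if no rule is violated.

rule 2 at point 10

Zone of each point (C = within 1σ̂, B = 1σ̂–2σ̂, A = 2σ̂–3σ̂, * = beyond 3σ̂; sign = side of CL): 1:-C, 2:-C, 3:-C, 4:+B, 5:+C, 6:+C, 7:-C, 8:-C, 9:-A, 10:-A
Rule 2 (two of three consecutive points beyond the same 2σ limit) is satisfied at point 10.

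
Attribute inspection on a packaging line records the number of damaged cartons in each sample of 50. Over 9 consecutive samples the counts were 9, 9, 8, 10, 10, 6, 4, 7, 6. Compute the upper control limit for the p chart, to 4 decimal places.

0.3062

p̄ = Σdᵢ / (k·n) = 69 / (9 × 50) = 0.15333
UCL = p̄ + 3·√(p̄(1−p̄)/n) = 0.15333 + 3 × √(0.15333×0.84667/50) = 0.15333 + 3 × 0.05096 = 0.30620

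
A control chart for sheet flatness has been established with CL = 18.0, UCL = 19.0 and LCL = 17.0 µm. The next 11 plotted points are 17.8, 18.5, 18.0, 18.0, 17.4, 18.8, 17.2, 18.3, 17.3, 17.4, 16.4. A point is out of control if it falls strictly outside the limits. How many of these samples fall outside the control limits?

1

Compare each point to [17.0, 19.0]: sample 11 = 16.4 < LCL.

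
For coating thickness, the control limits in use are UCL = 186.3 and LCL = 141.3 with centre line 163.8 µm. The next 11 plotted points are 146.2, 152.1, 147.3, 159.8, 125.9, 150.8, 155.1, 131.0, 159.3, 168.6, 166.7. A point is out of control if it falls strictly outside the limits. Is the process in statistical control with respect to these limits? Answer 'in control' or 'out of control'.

out of control

Compare each point to [141.3, 186.3]: sample 5 = 125.9 < LCL; sample 8 = 131.0 < LCL.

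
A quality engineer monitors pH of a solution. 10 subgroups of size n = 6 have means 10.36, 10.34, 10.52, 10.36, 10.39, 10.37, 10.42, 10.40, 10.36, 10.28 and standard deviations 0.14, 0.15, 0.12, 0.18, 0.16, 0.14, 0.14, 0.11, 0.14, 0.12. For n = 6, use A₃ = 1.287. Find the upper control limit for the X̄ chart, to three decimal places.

X̄̄ = (10.36 + 10.34 + 10.52 + 10.36 + 10.39 + 10.37 + 10.42 + 10.40 + 10.36 + 10.28) / 10 = 10.3800
s̄ = (0.14 + 0.15 + 0.12 + 0.18 + 0.16 + 0.14 + 0.14 + 0.11 + 0.14 + 0.12) / 10 = 0.1400
UCL = X̄̄ + A₃·s̄ = 10.3800 + 1.287 × 0.1400 = 10.5602

10.560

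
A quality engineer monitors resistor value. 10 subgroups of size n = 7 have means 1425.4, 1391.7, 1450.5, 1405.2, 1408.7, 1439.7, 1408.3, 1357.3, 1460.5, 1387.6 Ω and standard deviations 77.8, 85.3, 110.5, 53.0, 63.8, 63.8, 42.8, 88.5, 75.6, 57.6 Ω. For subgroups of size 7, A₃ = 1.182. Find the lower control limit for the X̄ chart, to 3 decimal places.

1328.540

X̄̄ = (1425.4 + 1391.7 + 1450.5 + 1405.2 + 1408.7 + 1439.7 + 1408.3 + 1357.3 + 1460.5 + 1387.6) / 10 = 1413.4900
s̄ = (77.8 + 85.3 + 110.5 + 53.0 + 63.8 + 63.8 + 42.8 + 88.5 + 75.6 + 57.6) / 10 = 71.8700
LCL = X̄̄ − A₃·s̄ = 1413.4900 − 1.182 × 71.8700 = 1328.5397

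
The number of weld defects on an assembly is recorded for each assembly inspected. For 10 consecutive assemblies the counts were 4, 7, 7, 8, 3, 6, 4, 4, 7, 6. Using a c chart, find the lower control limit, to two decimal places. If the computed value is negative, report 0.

0.00

c̄ = (4 + 7 + 7 + 8 + 3 + 6 + 4 + 4 + 7 + 6) / 10 = 56 / 10 = 5.6000
LCL = c̄ − 3√c̄ = 5.6000 − 3 × 2.3664 = -1.4993 → 0 (cannot be negative)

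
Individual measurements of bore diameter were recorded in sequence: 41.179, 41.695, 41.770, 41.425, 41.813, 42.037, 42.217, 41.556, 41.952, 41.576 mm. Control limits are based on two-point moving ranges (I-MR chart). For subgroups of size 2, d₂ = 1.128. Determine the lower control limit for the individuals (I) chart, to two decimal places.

40.79

X̄ = (41.179 + 41.695 + 41.770 + 41.425 + 41.813 + 42.037 + 42.217 + 41.556 + 41.952 + 41.576) / 10 = 41.7220
Moving ranges: 0.516, 0.075, 0.345, 0.388, 0.224, 0.180, 0.661, 0.396, 0.376; M̄R̄ = 3.1610 / 9 = 0.3512
LCL = X̄ − 3·M̄R̄/d₂ = 41.7220 − 3 × 0.3512 / 1.128 = 40.7879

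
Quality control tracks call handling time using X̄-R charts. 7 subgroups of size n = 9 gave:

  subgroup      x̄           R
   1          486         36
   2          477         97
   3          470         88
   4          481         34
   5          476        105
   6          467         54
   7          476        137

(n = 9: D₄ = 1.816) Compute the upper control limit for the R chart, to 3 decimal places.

142.945

R̄ = (36 + 97 + 88 + 34 + 105 + 54 + 137) / 7 = 551.0000 / 7 = 78.7143
UCL_R = D₄·R̄ = 1.816 × 78.7143 = 142.9451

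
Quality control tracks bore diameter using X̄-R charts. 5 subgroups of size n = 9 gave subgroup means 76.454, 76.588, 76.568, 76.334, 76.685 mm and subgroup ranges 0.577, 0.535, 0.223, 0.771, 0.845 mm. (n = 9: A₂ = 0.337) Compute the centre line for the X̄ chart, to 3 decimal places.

X̄̄ = (76.454 + 76.588 + 76.568 + 76.334 + 76.685) / 5 = 382.6290 / 5 = 76.5258
CL = X̄̄ = 76.5258

76.526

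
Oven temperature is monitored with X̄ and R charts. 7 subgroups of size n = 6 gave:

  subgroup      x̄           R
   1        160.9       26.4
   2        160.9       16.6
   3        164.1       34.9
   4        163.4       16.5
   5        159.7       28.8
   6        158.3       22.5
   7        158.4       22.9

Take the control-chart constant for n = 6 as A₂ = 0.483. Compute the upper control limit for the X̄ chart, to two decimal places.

X̄̄ = (160.9 + 160.9 + 164.1 + 163.4 + 159.7 + 158.3 + 158.4) / 7 = 1125.7000 / 7 = 160.8143
R̄ = (26.4 + 16.6 + 34.9 + 16.5 + 28.8 + 22.5 + 22.9) / 7 = 168.6000 / 7 = 24.0857
UCL = X̄̄ + A₂·R̄ = 160.8143 + 0.483 × 24.0857 = 172.4477

172.45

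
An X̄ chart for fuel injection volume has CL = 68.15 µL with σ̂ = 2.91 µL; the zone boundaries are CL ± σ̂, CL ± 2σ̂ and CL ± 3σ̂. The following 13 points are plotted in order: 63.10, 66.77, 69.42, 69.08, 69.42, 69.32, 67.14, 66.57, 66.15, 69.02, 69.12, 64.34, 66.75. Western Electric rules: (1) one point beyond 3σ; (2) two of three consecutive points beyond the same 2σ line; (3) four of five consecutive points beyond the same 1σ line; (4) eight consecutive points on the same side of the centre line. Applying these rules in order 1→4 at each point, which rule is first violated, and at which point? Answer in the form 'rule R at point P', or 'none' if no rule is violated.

none

Zone of each point (C = within 1σ̂, B = 1σ̂–2σ̂, A = 2σ̂–3σ̂, * = beyond 3σ̂; sign = side of CL): 1:-B, 2:-C, 3:+C, 4:+C, 5:+C, 6:+C, 7:-C, 8:-C, 9:-C, 10:+C, 11:+C, 12:-B, 13:-C
No rule fires across all 13 points.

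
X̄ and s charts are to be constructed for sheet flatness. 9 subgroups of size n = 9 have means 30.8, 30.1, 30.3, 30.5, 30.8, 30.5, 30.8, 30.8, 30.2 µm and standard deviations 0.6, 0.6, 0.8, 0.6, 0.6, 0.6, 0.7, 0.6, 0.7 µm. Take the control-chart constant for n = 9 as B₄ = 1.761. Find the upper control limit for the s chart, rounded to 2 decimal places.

1.13

s̄ = (0.6 + 0.6 + 0.8 + 0.6 + 0.6 + 0.6 + 0.7 + 0.6 + 0.7) / 9 = 0.6444
UCL_s = B₄·s̄ = 1.761 × 0.6444 = 1.1349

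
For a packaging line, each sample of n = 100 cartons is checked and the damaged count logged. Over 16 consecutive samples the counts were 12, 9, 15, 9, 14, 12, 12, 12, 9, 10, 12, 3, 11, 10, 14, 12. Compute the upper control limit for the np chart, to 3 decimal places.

20.387

p̄ = Σdᵢ / (k·n) = 176 / (16 × 100) = 0.11000
UCL = np̄ + 3·√(np̄(1−p̄)) = 11.0000 + 3 × √(11.0000×0.89000) = 11.0000 + 3 × 3.1289 = 20.3867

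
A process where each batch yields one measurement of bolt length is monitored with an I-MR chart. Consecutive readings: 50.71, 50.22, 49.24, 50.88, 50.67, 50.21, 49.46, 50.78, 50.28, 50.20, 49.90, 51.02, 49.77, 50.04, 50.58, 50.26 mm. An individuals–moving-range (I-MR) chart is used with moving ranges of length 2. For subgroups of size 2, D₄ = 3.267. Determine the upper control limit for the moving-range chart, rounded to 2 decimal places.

2.23

Moving ranges: 0.49, 0.98, 1.64, 0.21, 0.46, 0.75, 1.32, 0.50, 0.08, 0.30, 1.12, 1.25, 0.27, 0.54, 0.32; M̄R̄ = 10.2300 / 15 = 0.6820
UCL_MR = D₄·M̄R̄ = 3.267 × 0.6820 = 2.2281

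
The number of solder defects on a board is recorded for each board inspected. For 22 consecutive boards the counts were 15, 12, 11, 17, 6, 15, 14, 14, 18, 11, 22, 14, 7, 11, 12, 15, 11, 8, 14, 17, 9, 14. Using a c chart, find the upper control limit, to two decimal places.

23.88

c̄ = (15 + 12 + 11 + 17 + 6 + 15 + 14 + 14 + 18 + 11 + 22 + 14 + 7 + 11 + 12 + 15 + 11 + 8 + 14 + 17 + 9 + 14) / 22 = 287 / 22 = 13.0455
UCL = c̄ + 3√c̄ = 13.0455 + 3 × √13.0455 = 13.0455 + 3 × 3.6118 = 23.8810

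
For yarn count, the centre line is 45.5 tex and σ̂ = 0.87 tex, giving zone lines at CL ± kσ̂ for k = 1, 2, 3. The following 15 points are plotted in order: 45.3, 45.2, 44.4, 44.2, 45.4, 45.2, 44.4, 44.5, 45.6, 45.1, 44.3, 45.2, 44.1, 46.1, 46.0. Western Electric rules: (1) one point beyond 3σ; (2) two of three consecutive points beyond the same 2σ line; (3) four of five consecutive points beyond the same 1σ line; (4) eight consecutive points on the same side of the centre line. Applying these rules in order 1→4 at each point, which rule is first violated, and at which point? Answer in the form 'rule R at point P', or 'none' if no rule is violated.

rule 4 at point 8

Zone of each point (C = within 1σ̂, B = 1σ̂–2σ̂, A = 2σ̂–3σ̂, * = beyond 3σ̂; sign = side of CL): 1:-C, 2:-C, 3:-B, 4:-B, 5:-C, 6:-C, 7:-B, 8:-B, 9:+C, 10:-C, 11:-B, 12:-C, 13:-B, 14:+C, 15:+C
Rule 4 (eight consecutive points on the same side of the centre line) is satisfied at point 8.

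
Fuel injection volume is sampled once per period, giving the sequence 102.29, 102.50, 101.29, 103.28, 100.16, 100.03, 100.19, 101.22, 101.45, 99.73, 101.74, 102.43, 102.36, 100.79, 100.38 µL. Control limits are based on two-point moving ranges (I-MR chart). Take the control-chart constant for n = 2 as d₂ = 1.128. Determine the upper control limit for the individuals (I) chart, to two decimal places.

X̄ = (102.29 + 102.50 + 101.29 + 103.28 + 100.16 + 100.03 + 100.19 + 101.22 + 101.45 + 99.73 + 101.74 + 102.43 + 102.36 + 100.79 + 100.38) / 15 = 101.3227
Moving ranges: 0.21, 1.21, 1.99, 3.12, 0.13, 0.16, 1.03, 0.23, 1.72, 2.01, 0.69, 0.07, 1.57, 0.41; M̄R̄ = 14.5500 / 14 = 1.0393
UCL = X̄ + 3·M̄R̄/d₂ = 101.3227 + 3 × 1.0393 / 1.128 = 104.0867

104.09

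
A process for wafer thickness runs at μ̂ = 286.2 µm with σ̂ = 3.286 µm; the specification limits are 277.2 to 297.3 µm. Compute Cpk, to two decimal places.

Cpu = (USL − μ̂) / (3σ̂) = (297.3 − 286.2) / (3 × 3.286) = 1.1260; Cpl = (μ̂ − LSL) / (3σ̂) = (286.2 − 277.2) / (3 × 3.286) = 0.9130; Cpk = min(Cpu, Cpl) = 0.9130

0.91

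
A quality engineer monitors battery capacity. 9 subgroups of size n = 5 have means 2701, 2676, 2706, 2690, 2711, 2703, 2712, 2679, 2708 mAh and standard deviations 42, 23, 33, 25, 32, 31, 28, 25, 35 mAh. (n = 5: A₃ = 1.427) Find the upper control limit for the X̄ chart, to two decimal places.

X̄̄ = (2701 + 2676 + 2706 + 2690 + 2711 + 2703 + 2712 + 2679 + 2708) / 9 = 2698.4444
s̄ = (42 + 23 + 33 + 25 + 32 + 31 + 28 + 25 + 35) / 9 = 30.4444
UCL = X̄̄ + A₃·s̄ = 2698.4444 + 1.427 × 30.4444 = 2741.8887

2741.89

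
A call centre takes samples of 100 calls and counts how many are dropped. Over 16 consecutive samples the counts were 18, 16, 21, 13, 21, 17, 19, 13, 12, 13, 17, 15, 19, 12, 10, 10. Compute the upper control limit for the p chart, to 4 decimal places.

p̄ = Σdᵢ / (k·n) = 246 / (16 × 100) = 0.15375
UCL = p̄ + 3·√(p̄(1−p̄)/n) = 0.15375 + 3 × √(0.15375×0.84625/100) = 0.15375 + 3 × 0.03607 = 0.26196

0.2620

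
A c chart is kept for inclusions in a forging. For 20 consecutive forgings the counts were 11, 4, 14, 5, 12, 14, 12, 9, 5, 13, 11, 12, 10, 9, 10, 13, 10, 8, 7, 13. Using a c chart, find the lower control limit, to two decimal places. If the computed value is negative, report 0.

c̄ = (11 + 4 + 14 + 5 + 12 + 14 + 12 + 9 + 5 + 13 + 11 + 12 + 10 + 9 + 10 + 13 + 10 + 8 + 7 + 13) / 20 = 202 / 20 = 10.1000
LCL = c̄ − 3√c̄ = 10.1000 − 3 × 3.1780 = 0.5659

0.57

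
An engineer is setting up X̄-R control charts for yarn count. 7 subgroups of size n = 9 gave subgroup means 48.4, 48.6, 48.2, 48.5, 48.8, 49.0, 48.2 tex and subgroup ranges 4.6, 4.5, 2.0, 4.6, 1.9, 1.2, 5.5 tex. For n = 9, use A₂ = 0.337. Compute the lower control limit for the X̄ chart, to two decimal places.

X̄̄ = (48.4 + 48.6 + 48.2 + 48.5 + 48.8 + 49.0 + 48.2) / 7 = 339.7000 / 7 = 48.5286
R̄ = (4.6 + 4.5 + 2.0 + 4.6 + 1.9 + 1.2 + 5.5) / 7 = 24.3000 / 7 = 3.4714
LCL = X̄̄ − A₂·R̄ = 48.5286 − 0.337 × 3.4714 = 47.3587

47.36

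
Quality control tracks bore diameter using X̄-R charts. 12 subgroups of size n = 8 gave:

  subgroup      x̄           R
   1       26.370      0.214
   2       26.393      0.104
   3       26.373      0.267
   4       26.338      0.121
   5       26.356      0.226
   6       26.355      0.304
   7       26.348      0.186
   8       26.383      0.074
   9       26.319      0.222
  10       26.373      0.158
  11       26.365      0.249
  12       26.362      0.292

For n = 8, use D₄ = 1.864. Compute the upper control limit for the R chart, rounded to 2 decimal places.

R̄ = (0.214 + 0.104 + 0.267 + 0.121 + 0.226 + 0.304 + 0.186 + 0.074 + 0.222 + 0.158 + 0.249 + 0.292) / 12 = 2.4170 / 12 = 0.2014
UCL_R = D₄·R̄ = 1.864 × 0.2014 = 0.3754

0.38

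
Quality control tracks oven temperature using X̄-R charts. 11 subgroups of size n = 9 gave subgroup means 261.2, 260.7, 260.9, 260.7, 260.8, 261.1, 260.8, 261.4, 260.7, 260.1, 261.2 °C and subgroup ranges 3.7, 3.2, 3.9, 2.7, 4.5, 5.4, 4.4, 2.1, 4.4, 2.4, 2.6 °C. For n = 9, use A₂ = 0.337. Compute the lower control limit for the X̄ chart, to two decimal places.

X̄̄ = (261.2 + 260.7 + 260.9 + 260.7 + 260.8 + 261.1 + 260.8 + 261.4 + 260.7 + 260.1 + 261.2) / 11 = 2869.6000 / 11 = 260.8727
R̄ = (3.7 + 3.2 + 3.9 + 2.7 + 4.5 + 5.4 + 4.4 + 2.1 + 4.4 + 2.4 + 2.6) / 11 = 39.3000 / 11 = 3.5727
LCL = X̄̄ − A₂·R̄ = 260.8727 − 0.337 × 3.5727 = 259.6687

259.67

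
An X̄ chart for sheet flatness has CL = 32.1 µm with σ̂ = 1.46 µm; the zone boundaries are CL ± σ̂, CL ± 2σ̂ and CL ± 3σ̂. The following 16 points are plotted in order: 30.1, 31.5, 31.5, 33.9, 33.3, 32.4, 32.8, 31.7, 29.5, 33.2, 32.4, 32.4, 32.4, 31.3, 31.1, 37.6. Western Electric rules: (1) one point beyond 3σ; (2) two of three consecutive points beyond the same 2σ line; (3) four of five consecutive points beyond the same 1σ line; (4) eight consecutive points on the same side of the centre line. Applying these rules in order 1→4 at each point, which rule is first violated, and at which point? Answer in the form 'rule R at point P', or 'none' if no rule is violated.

Zone of each point (C = within 1σ̂, B = 1σ̂–2σ̂, A = 2σ̂–3σ̂, * = beyond 3σ̂; sign = side of CL): 1:-B, 2:-C, 3:-C, 4:+B, 5:+C, 6:+C, 7:+C, 8:-C, 9:-B, 10:+C, 11:+C, 12:+C, 13:+C, 14:-C, 15:-C, 16:+*
Rule 1 (one point beyond the 3σ limits) is satisfied at point 16.

rule 1 at point 16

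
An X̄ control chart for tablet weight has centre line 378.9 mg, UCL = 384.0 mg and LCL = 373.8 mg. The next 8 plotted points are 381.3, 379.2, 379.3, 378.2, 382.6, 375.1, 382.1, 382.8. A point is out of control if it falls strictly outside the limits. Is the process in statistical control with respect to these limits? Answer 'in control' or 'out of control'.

All 8 points lie within [373.8, 384.0].

in control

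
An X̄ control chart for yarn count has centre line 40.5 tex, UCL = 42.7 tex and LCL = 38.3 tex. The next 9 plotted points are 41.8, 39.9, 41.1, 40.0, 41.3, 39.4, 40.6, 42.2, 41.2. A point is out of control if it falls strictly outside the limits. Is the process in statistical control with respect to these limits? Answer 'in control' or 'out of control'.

in control

All 9 points lie within [38.3, 42.7].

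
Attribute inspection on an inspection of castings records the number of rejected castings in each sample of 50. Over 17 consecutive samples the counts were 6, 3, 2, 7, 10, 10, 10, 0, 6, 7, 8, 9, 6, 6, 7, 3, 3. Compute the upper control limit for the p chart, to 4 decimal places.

0.2596

p̄ = Σdᵢ / (k·n) = 103 / (17 × 50) = 0.12118
UCL = p̄ + 3·√(p̄(1−p̄)/n) = 0.12118 + 3 × √(0.12118×0.87882/50) = 0.12118 + 3 × 0.04615 = 0.25963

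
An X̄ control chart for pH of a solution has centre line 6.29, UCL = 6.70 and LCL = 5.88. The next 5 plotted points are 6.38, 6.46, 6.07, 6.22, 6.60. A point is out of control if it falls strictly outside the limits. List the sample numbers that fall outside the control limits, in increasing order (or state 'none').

none

All 5 points lie within [5.88, 6.70].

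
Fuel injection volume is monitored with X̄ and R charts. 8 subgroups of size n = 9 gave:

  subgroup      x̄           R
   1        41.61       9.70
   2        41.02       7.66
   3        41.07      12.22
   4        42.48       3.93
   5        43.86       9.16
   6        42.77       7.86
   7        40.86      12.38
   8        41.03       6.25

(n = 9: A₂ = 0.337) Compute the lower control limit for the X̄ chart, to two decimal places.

X̄̄ = (41.61 + 41.02 + 41.07 + 42.48 + 43.86 + 42.77 + 40.86 + 41.03) / 8 = 334.7000 / 8 = 41.8375
R̄ = (9.70 + 7.66 + 12.22 + 3.93 + 9.16 + 7.86 + 12.38 + 6.25) / 8 = 69.1600 / 8 = 8.6450
LCL = X̄̄ − A₂·R̄ = 41.8375 − 0.337 × 8.6450 = 38.9241

38.92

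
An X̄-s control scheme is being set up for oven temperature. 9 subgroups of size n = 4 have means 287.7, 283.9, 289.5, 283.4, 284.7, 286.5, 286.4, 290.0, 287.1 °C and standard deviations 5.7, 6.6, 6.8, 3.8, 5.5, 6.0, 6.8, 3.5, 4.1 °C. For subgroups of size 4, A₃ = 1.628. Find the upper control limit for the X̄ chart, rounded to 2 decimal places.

295.41

X̄̄ = (287.7 + 283.9 + 289.5 + 283.4 + 284.7 + 286.5 + 286.4 + 290.0 + 287.1) / 9 = 286.5778
s̄ = (5.7 + 6.6 + 6.8 + 3.8 + 5.5 + 6.0 + 6.8 + 3.5 + 4.1) / 9 = 5.4222
UCL = X̄̄ + A₃·s̄ = 286.5778 + 1.628 × 5.4222 = 295.4052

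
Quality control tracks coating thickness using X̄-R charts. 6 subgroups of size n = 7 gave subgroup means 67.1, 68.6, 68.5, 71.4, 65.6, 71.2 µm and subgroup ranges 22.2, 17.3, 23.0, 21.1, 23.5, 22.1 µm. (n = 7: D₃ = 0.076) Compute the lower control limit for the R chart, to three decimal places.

R̄ = (22.2 + 17.3 + 23.0 + 21.1 + 23.5 + 22.1) / 6 = 129.2000 / 6 = 21.5333
LCL_R = D₃·R̄ = 0.076 × 21.5333 = 1.6365

1.637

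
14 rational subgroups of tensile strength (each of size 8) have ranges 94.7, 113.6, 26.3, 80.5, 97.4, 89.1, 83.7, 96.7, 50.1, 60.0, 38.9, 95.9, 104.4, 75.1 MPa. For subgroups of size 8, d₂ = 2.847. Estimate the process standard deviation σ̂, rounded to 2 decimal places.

R̄ = (94.7 + 113.6 + 26.3 + 80.5 + 97.4 + 89.1 + 83.7 + 96.7 + 50.1 + 60.0 + 38.9 + 95.9 + 104.4 + 75.1) / 14 = 79.0286
σ̂ = R̄ / d₂ = 79.0286 / 2.847 = 27.7585

27.76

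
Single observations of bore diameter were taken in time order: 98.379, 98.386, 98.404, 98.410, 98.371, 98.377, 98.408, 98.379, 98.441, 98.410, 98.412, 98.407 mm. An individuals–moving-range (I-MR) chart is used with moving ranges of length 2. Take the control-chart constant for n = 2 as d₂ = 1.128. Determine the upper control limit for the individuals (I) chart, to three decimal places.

X̄ = (98.379 + 98.386 + 98.404 + 98.410 + 98.371 + 98.377 + 98.408 + 98.379 + 98.441 + 98.410 + 98.412 + 98.407) / 12 = 98.3987
Moving ranges: 0.007, 0.018, 0.006, 0.039, 0.006, 0.031, 0.029, 0.062, 0.031, 0.002, 0.005; M̄R̄ = 0.2360 / 11 = 0.0215
UCL = X̄ + 3·M̄R̄/d₂ = 98.3987 + 3 × 0.0215 / 1.128 = 98.4557

98.456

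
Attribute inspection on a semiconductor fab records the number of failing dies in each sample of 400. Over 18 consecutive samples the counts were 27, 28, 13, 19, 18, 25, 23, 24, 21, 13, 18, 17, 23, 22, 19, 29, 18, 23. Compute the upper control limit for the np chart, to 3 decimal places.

p̄ = Σdᵢ / (k·n) = 380 / (18 × 400) = 0.05278
UCL = np̄ + 3·√(np̄(1−p̄)) = 21.1111 + 3 × √(21.1111×0.94722) = 21.1111 + 3 × 4.4718 = 34.5265

34.526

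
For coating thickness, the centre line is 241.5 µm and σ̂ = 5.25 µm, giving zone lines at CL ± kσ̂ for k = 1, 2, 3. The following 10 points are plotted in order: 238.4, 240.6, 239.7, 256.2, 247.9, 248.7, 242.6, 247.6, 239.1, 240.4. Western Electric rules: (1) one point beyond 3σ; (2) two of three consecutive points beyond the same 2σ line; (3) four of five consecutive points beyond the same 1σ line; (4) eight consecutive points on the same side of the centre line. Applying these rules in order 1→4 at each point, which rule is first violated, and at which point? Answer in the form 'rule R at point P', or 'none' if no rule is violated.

rule 3 at point 8

Zone of each point (C = within 1σ̂, B = 1σ̂–2σ̂, A = 2σ̂–3σ̂, * = beyond 3σ̂; sign = side of CL): 1:-C, 2:-C, 3:-C, 4:+A, 5:+B, 6:+B, 7:+C, 8:+B, 9:-C, 10:-C
Rule 3 (four of five consecutive points beyond the same 1σ limit) is satisfied at point 8.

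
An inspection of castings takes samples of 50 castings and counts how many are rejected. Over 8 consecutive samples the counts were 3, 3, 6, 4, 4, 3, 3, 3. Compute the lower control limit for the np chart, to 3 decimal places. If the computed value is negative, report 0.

0.000

p̄ = Σdᵢ / (k·n) = 29 / (8 × 50) = 0.07250
LCL = np̄ − 3·√(np̄(1−p̄)) = 3.6250 − 3 × 1.8336 = -1.8759 → 0 (negative, so LCL = 0)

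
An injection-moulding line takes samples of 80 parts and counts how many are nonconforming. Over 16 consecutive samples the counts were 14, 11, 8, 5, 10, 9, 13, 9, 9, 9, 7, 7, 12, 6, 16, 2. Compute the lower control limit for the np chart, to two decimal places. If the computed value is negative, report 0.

p̄ = Σdᵢ / (k·n) = 147 / (16 × 80) = 0.11484
LCL = np̄ − 3·√(np̄(1−p̄)) = 9.1875 − 3 × 2.8517 = 0.6323

0.63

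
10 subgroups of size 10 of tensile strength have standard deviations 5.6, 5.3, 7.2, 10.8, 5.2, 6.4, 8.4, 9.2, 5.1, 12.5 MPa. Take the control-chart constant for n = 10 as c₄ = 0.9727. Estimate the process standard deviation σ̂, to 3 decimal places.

7.782

s̄ = (5.6 + 5.3 + 7.2 + 10.8 + 5.2 + 6.4 + 8.4 + 9.2 + 5.1 + 12.5) / 10 = 7.5700
σ̂ = s̄ / c₄ = 7.5700 / 0.9727 = 7.7825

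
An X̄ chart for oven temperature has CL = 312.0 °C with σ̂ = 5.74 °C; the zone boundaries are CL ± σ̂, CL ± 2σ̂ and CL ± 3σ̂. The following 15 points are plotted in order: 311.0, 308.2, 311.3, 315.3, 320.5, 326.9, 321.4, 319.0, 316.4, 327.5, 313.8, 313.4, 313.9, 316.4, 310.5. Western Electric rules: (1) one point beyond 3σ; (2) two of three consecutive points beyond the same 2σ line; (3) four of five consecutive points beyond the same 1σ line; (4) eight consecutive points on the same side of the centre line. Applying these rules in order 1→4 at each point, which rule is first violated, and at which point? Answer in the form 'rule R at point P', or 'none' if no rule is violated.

Zone of each point (C = within 1σ̂, B = 1σ̂–2σ̂, A = 2σ̂–3σ̂, * = beyond 3σ̂; sign = side of CL): 1:-C, 2:-C, 3:-C, 4:+C, 5:+B, 6:+A, 7:+B, 8:+B, 9:+C, 10:+A, 11:+C, 12:+C, 13:+C, 14:+C, 15:-C
Rule 3 (four of five consecutive points beyond the same 1σ limit) is satisfied at point 8.

rule 3 at point 8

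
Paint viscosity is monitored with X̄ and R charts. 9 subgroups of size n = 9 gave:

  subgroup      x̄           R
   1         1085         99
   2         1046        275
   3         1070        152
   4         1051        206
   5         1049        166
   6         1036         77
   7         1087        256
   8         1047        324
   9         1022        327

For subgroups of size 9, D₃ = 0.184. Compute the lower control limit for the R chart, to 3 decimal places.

38.476

R̄ = (99 + 275 + 152 + 206 + 166 + 77 + 256 + 324 + 327) / 9 = 1882.0000 / 9 = 209.1111
LCL_R = D₃·R̄ = 0.184 × 209.1111 = 38.4764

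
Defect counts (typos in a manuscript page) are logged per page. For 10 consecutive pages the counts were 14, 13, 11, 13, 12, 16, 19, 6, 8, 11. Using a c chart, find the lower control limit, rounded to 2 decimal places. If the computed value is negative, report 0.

1.78

c̄ = (14 + 13 + 11 + 13 + 12 + 16 + 19 + 6 + 8 + 11) / 10 = 123 / 10 = 12.3000
LCL = c̄ − 3√c̄ = 12.3000 − 3 × 3.5071 = 1.7786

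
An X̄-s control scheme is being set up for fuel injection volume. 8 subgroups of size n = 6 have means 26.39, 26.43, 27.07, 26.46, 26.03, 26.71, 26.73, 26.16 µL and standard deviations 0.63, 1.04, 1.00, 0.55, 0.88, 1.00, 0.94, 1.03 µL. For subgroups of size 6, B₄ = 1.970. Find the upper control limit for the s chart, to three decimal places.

s̄ = (0.63 + 1.04 + 1.00 + 0.55 + 0.88 + 1.00 + 0.94 + 1.03) / 8 = 0.8838
UCL_s = B₄·s̄ = 1.970 × 0.8838 = 1.7410

1.741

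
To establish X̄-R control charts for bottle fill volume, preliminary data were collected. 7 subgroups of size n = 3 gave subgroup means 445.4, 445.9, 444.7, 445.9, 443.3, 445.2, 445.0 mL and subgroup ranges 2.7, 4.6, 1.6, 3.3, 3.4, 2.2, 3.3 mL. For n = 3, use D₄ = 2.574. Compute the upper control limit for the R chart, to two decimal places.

R̄ = (2.7 + 4.6 + 1.6 + 3.3 + 3.4 + 2.2 + 3.3) / 7 = 21.1000 / 7 = 3.0143
UCL_R = D₄·R̄ = 2.574 × 3.0143 = 7.7588

7.76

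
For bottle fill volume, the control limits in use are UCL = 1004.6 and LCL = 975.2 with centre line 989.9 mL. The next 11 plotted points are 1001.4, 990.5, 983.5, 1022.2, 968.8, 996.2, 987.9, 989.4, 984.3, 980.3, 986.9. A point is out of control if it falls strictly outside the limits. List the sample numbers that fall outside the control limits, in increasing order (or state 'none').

Compare each point to [975.2, 1004.6]: sample 4 = 1022.2 > UCL; sample 5 = 968.8 < LCL.

4, 5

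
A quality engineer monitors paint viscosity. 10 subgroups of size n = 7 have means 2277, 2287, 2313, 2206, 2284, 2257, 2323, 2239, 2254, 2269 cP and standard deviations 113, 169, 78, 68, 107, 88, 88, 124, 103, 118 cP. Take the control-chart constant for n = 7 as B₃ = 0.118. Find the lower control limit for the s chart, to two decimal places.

12.46

s̄ = (113 + 169 + 78 + 68 + 107 + 88 + 88 + 124 + 103 + 118) / 10 = 105.6000
LCL_s = B₃·s̄ = 0.118 × 105.6000 = 12.4608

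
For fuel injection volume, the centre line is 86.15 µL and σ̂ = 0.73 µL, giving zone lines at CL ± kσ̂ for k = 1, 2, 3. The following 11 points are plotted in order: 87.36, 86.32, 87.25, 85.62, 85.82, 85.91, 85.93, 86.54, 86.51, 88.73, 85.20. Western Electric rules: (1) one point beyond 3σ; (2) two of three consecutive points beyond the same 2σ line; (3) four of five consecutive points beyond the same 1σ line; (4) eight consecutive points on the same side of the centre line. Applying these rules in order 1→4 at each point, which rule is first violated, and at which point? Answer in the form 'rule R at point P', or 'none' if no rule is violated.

rule 1 at point 10

Zone of each point (C = within 1σ̂, B = 1σ̂–2σ̂, A = 2σ̂–3σ̂, * = beyond 3σ̂; sign = side of CL): 1:+B, 2:+C, 3:+B, 4:-C, 5:-C, 6:-C, 7:-C, 8:+C, 9:+C, 10:+*, 11:-B
Rule 1 (one point beyond the 3σ limits) is satisfied at point 10.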